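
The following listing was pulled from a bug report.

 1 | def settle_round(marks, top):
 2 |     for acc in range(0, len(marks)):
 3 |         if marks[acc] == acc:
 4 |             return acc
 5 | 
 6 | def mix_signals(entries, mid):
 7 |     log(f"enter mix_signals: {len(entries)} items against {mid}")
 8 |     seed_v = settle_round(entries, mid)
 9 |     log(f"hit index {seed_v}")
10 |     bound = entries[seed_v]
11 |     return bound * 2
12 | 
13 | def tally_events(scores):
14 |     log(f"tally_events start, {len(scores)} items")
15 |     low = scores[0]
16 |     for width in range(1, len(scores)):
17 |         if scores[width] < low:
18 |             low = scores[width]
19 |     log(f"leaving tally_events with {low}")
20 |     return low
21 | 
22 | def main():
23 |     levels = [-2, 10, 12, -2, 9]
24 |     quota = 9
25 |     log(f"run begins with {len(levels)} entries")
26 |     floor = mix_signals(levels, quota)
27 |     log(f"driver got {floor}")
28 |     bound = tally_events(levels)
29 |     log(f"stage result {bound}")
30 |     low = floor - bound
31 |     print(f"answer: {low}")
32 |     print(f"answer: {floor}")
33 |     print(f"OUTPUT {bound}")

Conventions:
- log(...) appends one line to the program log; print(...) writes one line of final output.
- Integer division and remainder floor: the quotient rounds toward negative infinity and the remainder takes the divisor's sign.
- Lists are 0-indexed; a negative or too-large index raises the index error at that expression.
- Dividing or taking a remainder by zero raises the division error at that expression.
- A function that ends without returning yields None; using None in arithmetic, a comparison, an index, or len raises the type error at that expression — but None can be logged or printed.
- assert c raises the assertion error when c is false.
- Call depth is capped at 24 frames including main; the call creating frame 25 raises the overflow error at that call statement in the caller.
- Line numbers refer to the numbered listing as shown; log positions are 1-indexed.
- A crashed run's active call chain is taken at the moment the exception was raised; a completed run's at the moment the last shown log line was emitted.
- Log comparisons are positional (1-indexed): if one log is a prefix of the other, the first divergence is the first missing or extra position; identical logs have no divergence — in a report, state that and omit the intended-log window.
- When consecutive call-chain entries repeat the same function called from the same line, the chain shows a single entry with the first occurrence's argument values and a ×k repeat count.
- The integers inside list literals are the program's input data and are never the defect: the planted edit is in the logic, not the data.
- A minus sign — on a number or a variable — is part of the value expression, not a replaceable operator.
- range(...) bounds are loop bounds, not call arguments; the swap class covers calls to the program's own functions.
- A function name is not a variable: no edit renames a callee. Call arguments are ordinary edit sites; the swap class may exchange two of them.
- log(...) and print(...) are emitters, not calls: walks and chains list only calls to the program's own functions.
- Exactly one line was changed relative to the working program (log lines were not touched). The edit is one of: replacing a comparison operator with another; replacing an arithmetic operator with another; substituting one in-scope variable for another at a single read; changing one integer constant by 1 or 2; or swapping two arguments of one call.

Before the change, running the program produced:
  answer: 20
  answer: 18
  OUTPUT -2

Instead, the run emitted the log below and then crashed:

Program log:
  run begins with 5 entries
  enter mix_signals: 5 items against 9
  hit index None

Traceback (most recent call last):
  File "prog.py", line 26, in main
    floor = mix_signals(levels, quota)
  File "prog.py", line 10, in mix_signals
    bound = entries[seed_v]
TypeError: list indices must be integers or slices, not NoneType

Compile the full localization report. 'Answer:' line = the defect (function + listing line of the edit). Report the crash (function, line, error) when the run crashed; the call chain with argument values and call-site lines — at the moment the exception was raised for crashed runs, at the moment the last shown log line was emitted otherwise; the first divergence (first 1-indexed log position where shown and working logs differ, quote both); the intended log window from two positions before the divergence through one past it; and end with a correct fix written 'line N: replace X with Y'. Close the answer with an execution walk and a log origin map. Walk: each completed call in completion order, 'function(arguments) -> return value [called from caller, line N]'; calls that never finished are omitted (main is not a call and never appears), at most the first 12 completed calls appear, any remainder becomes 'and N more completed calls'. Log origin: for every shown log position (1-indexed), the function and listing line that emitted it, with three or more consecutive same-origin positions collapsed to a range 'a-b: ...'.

Answer: the defect is in settle_round at line 3.
Core observation: Log line 3 is where behavior first shows: 'hit index None' appears instead of 'hit index 4'.
Crash: mix_signals, line 10, TypeError.
Call chain: main -> mix_signals([-2, 10, 12, -2, 9], 9) (called at line 26).
First divergence: at position 3 the run shows 'hit index None' where the working version logs 'hit index 4'.
Intended log window:
  1: run begins with 5 entries
  2: enter mix_signals: 5 items against 9
  3: hit index 4
  4: driver got 18
Execution walk:
  settle_round([-2, 10, 12, -2, 9], 9) -> None  [called from mix_signals, line 8]
Log origins:
  1: from main, line 25
  2: from mix_signals, line 7
  3: from mix_signals, line 9
A correct fix: line 3: replace `marks[acc] == acc` with `marks[acc] == top`.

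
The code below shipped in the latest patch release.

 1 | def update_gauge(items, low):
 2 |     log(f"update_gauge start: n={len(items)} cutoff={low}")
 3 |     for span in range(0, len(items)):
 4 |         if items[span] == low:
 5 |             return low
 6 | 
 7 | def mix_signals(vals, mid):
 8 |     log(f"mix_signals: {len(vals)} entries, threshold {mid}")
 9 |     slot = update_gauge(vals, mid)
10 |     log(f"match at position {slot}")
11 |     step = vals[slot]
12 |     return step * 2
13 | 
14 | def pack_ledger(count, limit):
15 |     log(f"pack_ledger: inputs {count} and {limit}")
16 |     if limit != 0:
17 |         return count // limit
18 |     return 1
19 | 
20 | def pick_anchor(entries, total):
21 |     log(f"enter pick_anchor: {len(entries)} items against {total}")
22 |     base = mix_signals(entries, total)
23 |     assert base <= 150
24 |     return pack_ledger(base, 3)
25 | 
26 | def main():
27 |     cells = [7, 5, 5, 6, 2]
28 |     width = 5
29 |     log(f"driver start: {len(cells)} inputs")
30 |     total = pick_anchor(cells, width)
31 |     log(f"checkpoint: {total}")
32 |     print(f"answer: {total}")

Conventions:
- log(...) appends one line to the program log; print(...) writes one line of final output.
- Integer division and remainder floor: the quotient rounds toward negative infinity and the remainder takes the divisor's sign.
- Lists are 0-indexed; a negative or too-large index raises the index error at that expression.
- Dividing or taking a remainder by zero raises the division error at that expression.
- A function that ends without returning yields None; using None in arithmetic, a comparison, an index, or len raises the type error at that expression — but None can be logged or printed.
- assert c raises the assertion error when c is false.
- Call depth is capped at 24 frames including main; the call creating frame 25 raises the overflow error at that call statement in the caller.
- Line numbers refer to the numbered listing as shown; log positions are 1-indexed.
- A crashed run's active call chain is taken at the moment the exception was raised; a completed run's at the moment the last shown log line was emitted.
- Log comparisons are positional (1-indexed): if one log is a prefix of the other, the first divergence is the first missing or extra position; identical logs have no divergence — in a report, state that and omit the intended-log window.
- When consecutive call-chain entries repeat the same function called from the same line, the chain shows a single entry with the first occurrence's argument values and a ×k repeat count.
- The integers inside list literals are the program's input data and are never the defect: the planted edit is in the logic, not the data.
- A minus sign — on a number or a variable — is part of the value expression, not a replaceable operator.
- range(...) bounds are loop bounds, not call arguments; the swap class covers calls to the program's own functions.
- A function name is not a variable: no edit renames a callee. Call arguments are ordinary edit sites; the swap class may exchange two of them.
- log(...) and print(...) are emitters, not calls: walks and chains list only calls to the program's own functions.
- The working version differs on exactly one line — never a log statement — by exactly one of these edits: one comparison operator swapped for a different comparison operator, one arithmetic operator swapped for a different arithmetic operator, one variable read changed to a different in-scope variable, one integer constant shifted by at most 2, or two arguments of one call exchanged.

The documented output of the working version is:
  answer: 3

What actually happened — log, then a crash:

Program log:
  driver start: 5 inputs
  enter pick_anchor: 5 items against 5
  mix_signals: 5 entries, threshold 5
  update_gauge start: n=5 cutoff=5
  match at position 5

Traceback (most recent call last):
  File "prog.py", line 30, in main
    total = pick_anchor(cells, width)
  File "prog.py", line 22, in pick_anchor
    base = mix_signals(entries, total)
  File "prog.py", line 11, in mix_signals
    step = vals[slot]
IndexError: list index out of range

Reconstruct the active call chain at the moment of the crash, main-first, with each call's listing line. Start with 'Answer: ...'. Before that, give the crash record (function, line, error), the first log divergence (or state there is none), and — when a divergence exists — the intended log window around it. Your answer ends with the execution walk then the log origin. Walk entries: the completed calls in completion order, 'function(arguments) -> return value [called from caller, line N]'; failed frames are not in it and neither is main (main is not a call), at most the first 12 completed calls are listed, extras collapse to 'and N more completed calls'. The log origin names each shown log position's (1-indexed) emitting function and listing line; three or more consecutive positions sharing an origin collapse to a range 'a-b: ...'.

Answer: main -> pick_anchor (called at line 30) -> mix_signals (called at line 22).
Key observation: Everything matches until log position 5, which reads 'match at position 5' in place of 'match at position 1'.
Crash: mix_signals, line 11, IndexError.
First divergence: position 5; shown 'match at position 5' vs intended 'match at position 1'.
Intended log window:
  3: mix_signals: 5 entries, threshold 5
  4: update_gauge start: n=5 cutoff=5
  5: match at position 1
  6: pack_ledger: inputs 10 and 3
Execution walk:
  update_gauge([7, 5, 5, 6, 2], 5) -> 5  [called from mix_signals, line 9]
Log origin:
  1 — main, line 29
  2 — pick_anchor, line 21
  3 — mix_signals, line 8
  4 — update_gauge, line 2
  5 — mix_signals, line 10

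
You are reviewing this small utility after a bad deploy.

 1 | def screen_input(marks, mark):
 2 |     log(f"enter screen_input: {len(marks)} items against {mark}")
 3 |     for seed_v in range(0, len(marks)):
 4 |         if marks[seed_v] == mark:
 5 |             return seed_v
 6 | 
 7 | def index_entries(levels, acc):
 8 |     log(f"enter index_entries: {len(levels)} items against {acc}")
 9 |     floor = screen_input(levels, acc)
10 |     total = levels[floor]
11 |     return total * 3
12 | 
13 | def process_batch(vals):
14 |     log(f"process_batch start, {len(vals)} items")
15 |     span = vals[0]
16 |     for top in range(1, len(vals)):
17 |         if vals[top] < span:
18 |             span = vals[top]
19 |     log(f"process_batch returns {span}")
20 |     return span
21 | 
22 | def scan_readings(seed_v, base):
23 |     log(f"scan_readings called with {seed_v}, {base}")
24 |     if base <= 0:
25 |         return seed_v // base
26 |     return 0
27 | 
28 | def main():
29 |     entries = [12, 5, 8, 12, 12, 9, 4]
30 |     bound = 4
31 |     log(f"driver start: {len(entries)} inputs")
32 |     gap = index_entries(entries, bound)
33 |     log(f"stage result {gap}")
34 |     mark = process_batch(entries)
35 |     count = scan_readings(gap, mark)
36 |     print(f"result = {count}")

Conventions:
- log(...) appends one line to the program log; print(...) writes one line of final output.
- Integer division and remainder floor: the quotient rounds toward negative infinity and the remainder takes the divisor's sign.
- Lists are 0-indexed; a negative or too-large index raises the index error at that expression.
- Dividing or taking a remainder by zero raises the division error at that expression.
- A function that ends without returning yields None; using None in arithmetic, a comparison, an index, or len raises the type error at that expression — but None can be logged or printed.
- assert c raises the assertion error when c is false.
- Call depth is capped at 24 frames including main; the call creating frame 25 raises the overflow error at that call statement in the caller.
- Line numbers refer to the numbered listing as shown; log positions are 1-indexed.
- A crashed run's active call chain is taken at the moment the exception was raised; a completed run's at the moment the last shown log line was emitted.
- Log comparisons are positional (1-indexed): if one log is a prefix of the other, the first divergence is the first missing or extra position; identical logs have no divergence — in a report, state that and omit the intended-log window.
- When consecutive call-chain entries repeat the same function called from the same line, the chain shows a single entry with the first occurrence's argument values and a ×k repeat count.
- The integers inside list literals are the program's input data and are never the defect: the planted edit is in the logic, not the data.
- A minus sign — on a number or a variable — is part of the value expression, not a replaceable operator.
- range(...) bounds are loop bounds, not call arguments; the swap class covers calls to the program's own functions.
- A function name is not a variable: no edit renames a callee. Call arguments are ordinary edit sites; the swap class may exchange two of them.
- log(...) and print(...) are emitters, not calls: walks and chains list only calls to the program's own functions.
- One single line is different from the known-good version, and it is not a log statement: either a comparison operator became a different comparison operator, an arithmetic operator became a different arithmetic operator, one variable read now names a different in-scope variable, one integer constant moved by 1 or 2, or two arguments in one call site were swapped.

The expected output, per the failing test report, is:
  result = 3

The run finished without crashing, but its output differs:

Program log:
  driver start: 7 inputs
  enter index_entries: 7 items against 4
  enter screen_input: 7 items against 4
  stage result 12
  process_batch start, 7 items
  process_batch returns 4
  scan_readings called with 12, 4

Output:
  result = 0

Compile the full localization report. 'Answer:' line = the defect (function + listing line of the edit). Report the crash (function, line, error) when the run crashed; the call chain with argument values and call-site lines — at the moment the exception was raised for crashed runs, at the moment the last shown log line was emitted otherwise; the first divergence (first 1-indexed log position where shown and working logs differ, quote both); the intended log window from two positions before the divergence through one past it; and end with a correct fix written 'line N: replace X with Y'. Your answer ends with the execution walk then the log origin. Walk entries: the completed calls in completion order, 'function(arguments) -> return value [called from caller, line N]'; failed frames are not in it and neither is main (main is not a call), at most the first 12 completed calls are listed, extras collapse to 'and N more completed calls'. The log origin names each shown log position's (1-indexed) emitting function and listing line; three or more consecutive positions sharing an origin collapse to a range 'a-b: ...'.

Answer: the defect is in scan_readings at line 24.
Key fact: The logs agree in full; only the final output differs.
Call chain: main -> scan_readings(12, 4) (called at line 35).
First divergence: none; the two logs match at every position.
Execution walk:
  screen_input([12, 5, 8, 12, 12, 9, 4], 4) -> 6  [called from index_entries, line 9]
  index_entries([12, 5, 8, 12, 12, 9, 4], 4) -> 12  [called from main, line 32]
  process_batch([12, 5, 8, 12, 12, 9, 4]) -> 4  [called from main, line 34]
  scan_readings(12, 4) -> 0  [called from main, line 35]
Log origin:
  1 — main, line 31
  2 — index_entries, line 8
  3 — screen_input, line 2
  4 — main, line 33
  5 — process_batch, line 14
  6 — process_batch, line 19
  7 — scan_readings, line 23
A correct fix: line 24: replace `<=` with `!=`.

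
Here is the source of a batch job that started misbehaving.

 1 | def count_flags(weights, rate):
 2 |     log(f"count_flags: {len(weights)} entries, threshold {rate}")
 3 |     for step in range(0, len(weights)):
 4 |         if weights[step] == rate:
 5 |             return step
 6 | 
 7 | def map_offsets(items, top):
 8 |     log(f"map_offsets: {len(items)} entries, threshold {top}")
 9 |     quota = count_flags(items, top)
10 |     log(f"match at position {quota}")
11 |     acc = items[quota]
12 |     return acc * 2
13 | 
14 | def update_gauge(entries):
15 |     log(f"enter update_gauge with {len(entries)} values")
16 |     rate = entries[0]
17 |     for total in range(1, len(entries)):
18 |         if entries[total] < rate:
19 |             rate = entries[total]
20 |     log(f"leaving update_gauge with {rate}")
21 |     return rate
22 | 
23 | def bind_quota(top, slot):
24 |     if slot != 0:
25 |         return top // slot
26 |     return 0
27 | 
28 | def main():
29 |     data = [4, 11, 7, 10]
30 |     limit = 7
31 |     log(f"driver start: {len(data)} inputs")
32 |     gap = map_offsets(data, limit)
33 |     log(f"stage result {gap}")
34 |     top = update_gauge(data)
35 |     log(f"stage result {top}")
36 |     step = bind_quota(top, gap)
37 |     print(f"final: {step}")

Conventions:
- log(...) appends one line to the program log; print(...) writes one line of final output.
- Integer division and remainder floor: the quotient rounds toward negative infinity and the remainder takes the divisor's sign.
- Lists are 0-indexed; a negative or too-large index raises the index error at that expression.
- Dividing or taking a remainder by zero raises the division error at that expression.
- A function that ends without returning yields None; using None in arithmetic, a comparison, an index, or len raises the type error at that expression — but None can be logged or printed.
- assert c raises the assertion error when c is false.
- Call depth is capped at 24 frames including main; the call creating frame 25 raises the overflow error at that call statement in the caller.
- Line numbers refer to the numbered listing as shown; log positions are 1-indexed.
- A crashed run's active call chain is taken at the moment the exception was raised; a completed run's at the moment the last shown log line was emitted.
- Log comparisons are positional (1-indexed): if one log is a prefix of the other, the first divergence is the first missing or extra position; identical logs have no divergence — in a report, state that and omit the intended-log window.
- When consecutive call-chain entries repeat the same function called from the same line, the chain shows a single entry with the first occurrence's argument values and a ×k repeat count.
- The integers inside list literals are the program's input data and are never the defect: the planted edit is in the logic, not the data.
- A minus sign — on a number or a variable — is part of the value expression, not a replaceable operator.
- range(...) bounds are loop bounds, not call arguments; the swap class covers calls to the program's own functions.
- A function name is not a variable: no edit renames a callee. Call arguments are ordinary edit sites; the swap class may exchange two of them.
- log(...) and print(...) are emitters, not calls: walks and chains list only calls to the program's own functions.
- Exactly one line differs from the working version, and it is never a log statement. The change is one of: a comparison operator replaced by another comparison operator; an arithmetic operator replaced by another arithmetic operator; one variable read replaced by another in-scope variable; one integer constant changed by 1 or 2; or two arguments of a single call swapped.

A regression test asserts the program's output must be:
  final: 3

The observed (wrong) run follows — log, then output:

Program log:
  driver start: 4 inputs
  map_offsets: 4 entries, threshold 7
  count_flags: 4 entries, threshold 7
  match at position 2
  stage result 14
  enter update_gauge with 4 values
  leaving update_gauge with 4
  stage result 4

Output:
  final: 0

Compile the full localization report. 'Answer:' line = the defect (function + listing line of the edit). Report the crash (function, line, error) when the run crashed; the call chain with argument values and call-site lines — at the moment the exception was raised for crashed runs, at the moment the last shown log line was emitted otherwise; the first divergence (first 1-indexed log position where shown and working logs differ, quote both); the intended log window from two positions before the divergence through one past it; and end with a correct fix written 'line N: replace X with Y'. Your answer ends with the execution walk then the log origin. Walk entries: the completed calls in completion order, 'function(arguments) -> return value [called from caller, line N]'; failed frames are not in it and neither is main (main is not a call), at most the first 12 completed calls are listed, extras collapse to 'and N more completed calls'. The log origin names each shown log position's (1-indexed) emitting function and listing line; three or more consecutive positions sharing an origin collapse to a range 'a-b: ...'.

Answer: the defect is in main at line 36.
Key fact: Log streams are identical — the defect surfaces only in the printed output.
Call chain: main.
First divergence: none; the two logs match at every position.
Execution walk:
  count_flags([4, 11, 7, 10], 7) -> 2  [called from map_offsets, line 9]
  map_offsets([4, 11, 7, 10], 7) -> 14  [called from main, line 32]
  update_gauge([4, 11, 7, 10]) -> 4  [called from main, line 34]
  bind_quota(4, 14) -> 0  [called from main, line 36]
Origin of each log line:
  1: emitted by main (line 31)
  2: emitted by map_offsets (line 8)
  3: emitted by count_flags (line 2)
  4: emitted by map_offsets (line 10)
  5: emitted by main (line 33)
  6: emitted by update_gauge (line 15)
  7: emitted by update_gauge (line 20)
  8: emitted by main (line 35)
A correct fix: line 36: replace `bind_quota(top, gap)` with `bind_quota(gap, top)`.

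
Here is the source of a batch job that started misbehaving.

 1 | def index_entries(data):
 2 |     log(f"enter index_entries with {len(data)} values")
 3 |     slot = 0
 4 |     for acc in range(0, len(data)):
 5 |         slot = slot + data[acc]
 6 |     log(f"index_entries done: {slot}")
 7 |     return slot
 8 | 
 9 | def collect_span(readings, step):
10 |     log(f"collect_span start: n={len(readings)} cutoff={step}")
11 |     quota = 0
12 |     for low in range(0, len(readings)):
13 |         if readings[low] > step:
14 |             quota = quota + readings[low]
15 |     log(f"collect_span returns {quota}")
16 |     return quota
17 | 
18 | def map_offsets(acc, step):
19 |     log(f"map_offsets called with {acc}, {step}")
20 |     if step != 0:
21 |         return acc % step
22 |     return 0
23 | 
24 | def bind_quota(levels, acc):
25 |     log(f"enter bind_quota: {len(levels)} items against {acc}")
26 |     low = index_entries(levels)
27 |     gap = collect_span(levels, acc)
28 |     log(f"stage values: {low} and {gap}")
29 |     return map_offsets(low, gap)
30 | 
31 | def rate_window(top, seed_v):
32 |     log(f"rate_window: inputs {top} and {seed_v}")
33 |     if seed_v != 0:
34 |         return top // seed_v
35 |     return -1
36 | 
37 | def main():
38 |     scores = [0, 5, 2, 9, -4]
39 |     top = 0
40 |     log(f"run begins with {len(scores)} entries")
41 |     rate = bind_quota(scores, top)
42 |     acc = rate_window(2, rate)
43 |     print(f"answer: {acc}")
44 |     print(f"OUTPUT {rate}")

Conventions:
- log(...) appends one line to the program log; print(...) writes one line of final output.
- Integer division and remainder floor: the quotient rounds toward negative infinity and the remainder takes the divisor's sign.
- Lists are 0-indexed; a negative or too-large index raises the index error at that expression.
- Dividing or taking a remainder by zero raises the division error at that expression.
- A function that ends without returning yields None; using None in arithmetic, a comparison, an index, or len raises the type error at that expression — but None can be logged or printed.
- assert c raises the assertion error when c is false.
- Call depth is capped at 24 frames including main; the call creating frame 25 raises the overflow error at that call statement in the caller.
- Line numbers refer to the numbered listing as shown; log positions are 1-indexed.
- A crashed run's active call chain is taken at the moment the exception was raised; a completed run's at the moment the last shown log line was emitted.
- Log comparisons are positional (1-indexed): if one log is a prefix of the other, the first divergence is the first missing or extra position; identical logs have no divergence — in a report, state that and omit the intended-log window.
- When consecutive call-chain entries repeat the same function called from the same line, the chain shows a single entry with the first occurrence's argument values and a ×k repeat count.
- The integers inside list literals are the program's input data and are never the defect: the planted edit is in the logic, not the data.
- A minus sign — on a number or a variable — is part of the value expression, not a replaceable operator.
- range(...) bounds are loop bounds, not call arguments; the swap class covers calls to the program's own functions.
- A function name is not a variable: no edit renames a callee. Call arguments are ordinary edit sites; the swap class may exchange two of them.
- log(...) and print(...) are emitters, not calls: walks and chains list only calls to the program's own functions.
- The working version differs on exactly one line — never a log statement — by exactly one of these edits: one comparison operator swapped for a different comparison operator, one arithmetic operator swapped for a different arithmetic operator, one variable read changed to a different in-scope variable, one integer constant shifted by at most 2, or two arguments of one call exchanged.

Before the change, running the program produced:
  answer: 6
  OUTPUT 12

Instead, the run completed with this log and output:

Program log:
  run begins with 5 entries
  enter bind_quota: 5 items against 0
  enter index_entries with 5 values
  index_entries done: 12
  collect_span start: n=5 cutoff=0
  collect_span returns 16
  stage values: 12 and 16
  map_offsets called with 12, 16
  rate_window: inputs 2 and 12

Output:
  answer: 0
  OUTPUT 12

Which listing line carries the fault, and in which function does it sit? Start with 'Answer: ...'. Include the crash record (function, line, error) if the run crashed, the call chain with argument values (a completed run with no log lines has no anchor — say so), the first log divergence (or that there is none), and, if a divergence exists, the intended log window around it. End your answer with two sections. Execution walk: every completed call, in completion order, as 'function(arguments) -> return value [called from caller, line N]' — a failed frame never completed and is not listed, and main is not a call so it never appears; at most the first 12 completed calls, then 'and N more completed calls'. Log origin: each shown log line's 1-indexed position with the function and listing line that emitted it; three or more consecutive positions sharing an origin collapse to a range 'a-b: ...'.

Answer: the defect is in main at line 42.
The tell: Position 9 is the first bad log line: 'rate_window: inputs 2 and 12' should read 'rate_window: inputs 12 and 2'.
Call chain: main -> rate_window(2, 12) (called at line 42).
First divergence: at position 9 the run shows 'rate_window: inputs 2 and 12' where the working version logs 'rate_window: inputs 12 and 2'.
Intended log window:
  7: stage values: 12 and 16
  8: map_offsets called with 12, 16
  9: rate_window: inputs 12 and 2
Execution walk:
  index_entries([0, 5, 2, 9, -4]) -> 12  [called from bind_quota, line 26]
  collect_span([0, 5, 2, 9, -4], 0) -> 16  [called from bind_quota, line 27]
  map_offsets(12, 16) -> 12  [called from bind_quota, line 29]
  bind_quota([0, 5, 2, 9, -4], 0) -> 12  [called from main, line 41]
  rate_window(2, 12) -> 0  [called from main, line 42]
Log line origins:
  1: logged in main at line 40
  2: logged in bind_quota at line 25
  3: logged in index_entries at line 2
  4: logged in index_entries at line 6
  5: logged in collect_span at line 10
  6: logged in collect_span at line 15
  7: logged in bind_quota at line 28
  8: logged in map_offsets at line 19
  9: logged in rate_window at line 32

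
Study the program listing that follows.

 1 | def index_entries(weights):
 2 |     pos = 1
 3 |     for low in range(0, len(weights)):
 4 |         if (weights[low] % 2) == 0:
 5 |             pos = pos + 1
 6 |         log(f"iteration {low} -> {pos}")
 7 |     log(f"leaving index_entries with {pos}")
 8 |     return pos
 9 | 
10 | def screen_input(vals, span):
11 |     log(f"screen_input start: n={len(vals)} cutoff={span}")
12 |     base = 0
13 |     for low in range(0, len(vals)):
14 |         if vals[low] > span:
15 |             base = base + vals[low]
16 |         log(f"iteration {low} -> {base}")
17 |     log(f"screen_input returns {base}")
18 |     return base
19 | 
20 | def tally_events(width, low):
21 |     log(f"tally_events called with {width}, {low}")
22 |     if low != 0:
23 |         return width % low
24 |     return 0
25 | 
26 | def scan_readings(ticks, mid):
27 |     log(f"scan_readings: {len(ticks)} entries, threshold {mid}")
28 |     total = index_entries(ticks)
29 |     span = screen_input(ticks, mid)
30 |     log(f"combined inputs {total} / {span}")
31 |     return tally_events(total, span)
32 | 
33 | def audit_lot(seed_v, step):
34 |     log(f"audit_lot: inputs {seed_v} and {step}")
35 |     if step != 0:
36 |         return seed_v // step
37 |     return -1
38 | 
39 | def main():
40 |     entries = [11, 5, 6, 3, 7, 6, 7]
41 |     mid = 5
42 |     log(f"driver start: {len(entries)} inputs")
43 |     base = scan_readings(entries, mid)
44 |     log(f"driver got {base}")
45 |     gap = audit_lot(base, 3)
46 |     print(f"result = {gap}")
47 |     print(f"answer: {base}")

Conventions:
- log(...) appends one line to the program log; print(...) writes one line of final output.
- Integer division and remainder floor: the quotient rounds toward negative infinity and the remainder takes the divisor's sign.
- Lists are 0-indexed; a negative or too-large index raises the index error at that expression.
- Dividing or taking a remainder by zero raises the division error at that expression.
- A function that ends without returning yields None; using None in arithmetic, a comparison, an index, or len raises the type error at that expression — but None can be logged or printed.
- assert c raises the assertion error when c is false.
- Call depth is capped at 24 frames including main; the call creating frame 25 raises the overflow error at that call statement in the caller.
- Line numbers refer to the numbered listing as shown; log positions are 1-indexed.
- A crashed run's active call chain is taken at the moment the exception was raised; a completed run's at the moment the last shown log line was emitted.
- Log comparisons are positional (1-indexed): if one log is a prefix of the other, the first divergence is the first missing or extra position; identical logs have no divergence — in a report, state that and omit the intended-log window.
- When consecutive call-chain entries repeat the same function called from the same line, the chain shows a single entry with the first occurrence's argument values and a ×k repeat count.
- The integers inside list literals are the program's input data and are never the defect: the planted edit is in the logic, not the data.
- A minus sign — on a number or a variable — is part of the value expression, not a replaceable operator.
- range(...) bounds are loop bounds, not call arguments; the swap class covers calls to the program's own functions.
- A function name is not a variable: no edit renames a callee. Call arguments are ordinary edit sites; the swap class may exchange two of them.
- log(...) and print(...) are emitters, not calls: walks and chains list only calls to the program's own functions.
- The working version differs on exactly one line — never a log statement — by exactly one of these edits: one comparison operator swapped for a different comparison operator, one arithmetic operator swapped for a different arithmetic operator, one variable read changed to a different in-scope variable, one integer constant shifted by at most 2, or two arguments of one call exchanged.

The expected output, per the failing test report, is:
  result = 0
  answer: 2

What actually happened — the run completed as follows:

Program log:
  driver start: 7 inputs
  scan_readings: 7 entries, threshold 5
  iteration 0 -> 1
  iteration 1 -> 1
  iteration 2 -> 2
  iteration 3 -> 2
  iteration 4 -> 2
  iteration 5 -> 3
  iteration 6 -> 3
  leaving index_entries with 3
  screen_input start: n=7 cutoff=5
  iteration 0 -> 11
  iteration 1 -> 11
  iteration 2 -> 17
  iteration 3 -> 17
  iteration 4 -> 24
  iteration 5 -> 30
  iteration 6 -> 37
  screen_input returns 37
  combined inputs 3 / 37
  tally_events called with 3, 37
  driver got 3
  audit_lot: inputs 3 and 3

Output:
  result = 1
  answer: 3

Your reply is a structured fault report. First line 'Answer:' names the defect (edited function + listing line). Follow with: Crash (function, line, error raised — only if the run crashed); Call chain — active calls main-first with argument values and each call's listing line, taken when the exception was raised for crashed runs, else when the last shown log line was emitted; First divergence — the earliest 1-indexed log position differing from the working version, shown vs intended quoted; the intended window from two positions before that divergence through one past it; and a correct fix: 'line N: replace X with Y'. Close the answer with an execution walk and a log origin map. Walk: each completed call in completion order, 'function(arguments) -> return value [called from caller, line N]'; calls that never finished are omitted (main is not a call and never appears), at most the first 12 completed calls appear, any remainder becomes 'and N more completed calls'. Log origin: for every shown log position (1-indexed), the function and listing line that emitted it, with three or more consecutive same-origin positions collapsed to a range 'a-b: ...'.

Answer: the defect is in index_entries at line 2.
The tell: Position 3 is the first bad log line: 'iteration 0 -> 1' should read 'iteration 0 -> 0'.
Call chain: main -> audit_lot(3, 3) (called at line 45).
First divergence: at position 3 the run shows 'iteration 0 -> 1' where the working version logs 'iteration 0 -> 0'.
Intended log window:
  1: driver start: 7 inputs
  2: scan_readings: 7 entries, threshold 5
  3: iteration 0 -> 0
  4: iteration 1 -> 0
Execution walk:
  index_entries([11, 5, 6, 3, 7, 6, 7]) -> 3  [called from scan_readings, line 28]
  screen_input([11, 5, 6, 3, 7, 6, 7], 5) -> 37  [called from scan_readings, line 29]
  tally_events(3, 37) -> 3  [called from scan_readings, line 31]
  scan_readings([11, 5, 6, 3, 7, 6, 7], 5) -> 3  [called from main, line 43]
  audit_lot(3, 3) -> 1  [called from main, line 45]
Log line origins:
  1 — main, line 42
  2 — scan_readings, line 27
  3-9 — index_entries, line 6
  10 — index_entries, line 7
  11 — screen_input, line 11
  12-18 — screen_input, line 16
  19 — screen_input, line 17
  20 — scan_readings, line 30
  21 — tally_events, line 21
  22 — main, line 44
  23 — audit_lot, line 34
A correct fix: line 2: replace `1` with `0`.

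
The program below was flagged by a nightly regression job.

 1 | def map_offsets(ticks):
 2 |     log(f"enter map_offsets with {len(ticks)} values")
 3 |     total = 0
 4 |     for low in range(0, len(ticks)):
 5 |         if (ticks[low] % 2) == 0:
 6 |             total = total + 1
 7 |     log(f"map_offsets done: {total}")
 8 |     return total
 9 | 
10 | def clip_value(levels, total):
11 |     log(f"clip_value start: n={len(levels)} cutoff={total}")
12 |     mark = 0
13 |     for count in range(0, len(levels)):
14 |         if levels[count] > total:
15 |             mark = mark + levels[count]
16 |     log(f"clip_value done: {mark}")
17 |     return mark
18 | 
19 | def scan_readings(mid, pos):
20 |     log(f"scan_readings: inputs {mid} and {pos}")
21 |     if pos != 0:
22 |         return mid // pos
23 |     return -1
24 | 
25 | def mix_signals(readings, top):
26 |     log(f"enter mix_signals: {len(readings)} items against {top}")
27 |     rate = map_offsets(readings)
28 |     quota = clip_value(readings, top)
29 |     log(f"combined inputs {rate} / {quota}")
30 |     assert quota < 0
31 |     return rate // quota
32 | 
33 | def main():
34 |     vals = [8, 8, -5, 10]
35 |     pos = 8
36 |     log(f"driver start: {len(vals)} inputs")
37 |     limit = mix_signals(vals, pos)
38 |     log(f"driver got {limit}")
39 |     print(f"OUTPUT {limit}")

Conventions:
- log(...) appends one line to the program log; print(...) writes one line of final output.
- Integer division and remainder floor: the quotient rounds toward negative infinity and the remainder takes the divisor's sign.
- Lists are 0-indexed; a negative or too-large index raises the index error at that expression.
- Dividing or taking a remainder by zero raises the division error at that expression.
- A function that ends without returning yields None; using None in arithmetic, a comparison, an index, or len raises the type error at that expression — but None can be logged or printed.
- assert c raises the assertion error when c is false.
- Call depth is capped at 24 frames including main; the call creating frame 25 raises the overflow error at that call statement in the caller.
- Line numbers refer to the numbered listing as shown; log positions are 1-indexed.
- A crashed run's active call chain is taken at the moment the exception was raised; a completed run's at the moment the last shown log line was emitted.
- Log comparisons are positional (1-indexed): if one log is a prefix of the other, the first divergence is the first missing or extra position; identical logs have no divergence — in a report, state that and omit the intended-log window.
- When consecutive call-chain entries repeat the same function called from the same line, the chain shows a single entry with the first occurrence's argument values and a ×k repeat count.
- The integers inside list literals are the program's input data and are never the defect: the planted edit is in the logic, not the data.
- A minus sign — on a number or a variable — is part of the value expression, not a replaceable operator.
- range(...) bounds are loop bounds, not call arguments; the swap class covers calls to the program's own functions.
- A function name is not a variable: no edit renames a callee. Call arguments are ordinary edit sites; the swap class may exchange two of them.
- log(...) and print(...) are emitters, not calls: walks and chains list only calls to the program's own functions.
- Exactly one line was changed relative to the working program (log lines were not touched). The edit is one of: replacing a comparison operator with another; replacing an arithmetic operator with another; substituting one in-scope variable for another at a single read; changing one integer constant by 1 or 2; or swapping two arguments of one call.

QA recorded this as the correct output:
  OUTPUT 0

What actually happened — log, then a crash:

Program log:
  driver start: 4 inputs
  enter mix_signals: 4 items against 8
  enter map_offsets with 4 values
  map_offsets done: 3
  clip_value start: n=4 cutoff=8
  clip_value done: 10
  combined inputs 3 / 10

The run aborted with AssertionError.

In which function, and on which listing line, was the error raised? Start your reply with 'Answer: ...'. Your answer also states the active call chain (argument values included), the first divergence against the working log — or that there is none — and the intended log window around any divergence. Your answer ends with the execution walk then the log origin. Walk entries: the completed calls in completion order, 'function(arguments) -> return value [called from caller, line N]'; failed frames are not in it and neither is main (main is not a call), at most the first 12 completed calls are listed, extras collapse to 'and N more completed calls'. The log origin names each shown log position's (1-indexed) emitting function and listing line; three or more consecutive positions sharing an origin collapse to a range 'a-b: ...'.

Answer: the error was raised in mix_signals, line 30.
The tell: After 7 matching log lines the faulty run goes silent, while the working version continues with 'driver got 0'.
Call chain: main -> mix_signals([8, 8, -5, 10], 8) (called at line 37).
First divergence: position 8; the shown log stops at 7 lines while the working version next logs 'driver got 0'.
Intended log window:
  6: clip_value done: 10
  7: combined inputs 3 / 10
  8: driver got 0
Execution walk:
  map_offsets([8, 8, -5, 10]) -> 3  [called from mix_signals, line 27]
  clip_value([8, 8, -5, 10], 8) -> 10  [called from mix_signals, line 28]
Log line origins:
  1: emitted by main (line 36)
  2: emitted by mix_signals (line 26)
  3: emitted by map_offsets (line 2)
  4: emitted by map_offsets (line 7)
  5: emitted by clip_value (line 11)
  6: emitted by clip_value (line 16)
  7: emitted by mix_signals (line 29)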